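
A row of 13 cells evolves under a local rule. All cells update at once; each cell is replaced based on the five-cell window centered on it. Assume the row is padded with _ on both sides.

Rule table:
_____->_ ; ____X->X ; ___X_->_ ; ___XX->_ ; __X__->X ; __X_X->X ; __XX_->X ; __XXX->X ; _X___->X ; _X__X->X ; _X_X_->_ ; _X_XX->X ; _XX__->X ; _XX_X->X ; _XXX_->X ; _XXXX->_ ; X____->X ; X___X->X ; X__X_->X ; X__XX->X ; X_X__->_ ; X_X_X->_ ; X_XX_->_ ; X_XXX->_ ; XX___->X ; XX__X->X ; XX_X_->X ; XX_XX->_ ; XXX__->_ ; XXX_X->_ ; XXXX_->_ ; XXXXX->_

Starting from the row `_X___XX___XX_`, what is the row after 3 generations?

generation 1: _XXX_XXXX_XXX
generation 2: _XX________X_
generation 3: _XXXX____X_XX

_XXXX____X_XX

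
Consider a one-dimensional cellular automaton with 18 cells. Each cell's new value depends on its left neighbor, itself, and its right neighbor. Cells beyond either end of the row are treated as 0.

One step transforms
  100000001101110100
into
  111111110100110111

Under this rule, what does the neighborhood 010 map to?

1

At position 0 the neighborhood is 010; the next row has 1 there.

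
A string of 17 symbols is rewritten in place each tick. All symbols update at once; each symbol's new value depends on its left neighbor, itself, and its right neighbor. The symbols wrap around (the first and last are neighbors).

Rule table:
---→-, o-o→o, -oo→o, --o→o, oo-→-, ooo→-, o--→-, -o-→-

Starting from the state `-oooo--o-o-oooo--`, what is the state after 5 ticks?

tick 1: oo----o-o-oo-----
tick 2: o----o-o-oo-----o
tick 3: ----o-o-oo-----oo
tick 4: ---o-o-oo-----oo-
tick 5: --o-o-oo-----oo--

--o-o-oo-----oo--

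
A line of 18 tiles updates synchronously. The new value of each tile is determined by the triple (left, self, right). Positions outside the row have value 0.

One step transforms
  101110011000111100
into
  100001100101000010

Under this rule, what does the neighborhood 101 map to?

At position 1 the neighborhood is 101; the next row has 0 there.

0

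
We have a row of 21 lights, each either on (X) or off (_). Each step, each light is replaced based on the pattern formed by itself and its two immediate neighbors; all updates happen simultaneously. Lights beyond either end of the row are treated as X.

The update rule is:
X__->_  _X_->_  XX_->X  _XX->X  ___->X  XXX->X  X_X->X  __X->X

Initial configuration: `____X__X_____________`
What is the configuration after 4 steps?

step 1: _XXX__X__XXXXXXXXXXXX
step 2: XXXX_X__XXXXXXXXXXXXX
step 3: XXXXX__XXXXXXXXXXXXXX
step 4: XXXXX_XXXXXXXXXXXXXXX

XXXXX_XXXXXXXXXXXXXXX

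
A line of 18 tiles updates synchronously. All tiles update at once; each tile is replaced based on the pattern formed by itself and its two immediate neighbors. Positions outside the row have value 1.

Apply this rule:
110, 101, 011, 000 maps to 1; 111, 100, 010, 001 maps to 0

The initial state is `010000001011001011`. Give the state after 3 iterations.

100111100111000110
100100100101010111
100000000010101100

100000000010101100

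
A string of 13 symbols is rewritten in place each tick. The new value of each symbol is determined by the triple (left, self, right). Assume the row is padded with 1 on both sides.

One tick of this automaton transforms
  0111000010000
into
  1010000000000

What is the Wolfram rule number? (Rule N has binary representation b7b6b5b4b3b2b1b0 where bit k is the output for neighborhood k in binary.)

position 2: 111 → 1  (bit 7 = 1)
position 3: 110 → 0  (bit 6 = 0)
position 0: 101 → 1  (bit 5 = 1)
position 4: 100 → 0  (bit 4 = 0)
position 1: 011 → 0  (bit 3 = 0)
position 8: 010 → 0  (bit 2 = 0)
position 7: 001 → 0  (bit 1 = 0)
position 5: 000 → 0  (bit 0 = 0)
bits b7..b0 = 10100000 = 160

160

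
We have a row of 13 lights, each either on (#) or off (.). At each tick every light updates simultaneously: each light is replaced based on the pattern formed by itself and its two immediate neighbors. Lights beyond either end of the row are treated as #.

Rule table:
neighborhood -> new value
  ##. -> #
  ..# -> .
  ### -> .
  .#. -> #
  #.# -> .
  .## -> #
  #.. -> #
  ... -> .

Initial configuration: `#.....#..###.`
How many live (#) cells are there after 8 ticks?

7

##....##.#.#.
.##...##.#.#.
.###..##.#.#.
.#.##.##.#.#.
.#.##.##.#.#.  (fixed point — unchanged through tick 8)
count of #: 7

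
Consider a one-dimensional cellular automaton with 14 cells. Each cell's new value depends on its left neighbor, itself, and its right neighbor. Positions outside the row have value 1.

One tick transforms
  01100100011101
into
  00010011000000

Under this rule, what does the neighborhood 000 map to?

At position 7 the neighborhood is 000; the next row has 1 there.

1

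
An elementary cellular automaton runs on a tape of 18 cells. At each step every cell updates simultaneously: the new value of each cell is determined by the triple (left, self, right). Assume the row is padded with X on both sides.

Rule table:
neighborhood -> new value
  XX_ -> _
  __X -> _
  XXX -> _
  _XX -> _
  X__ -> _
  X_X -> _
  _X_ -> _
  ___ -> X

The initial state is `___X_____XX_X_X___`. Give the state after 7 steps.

_X___XXX________X_

_X___XXX________X_
___X_____XXXXXX___
_X___XXX________X_  (repeats step 1; period 2)
step 7: _X___XXX________X_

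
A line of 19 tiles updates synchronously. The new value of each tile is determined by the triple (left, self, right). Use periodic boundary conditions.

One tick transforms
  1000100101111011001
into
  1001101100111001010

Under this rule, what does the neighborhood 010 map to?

At position 4 the neighborhood is 010; the next row has 1 there.

1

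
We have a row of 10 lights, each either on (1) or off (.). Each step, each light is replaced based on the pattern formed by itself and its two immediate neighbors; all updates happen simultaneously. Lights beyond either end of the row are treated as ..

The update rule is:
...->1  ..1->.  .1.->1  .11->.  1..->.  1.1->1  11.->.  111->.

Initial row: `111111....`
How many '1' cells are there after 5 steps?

3

.......111
111111....  (repeats step 0; period 2)
step 5: .......111
count of 1: 3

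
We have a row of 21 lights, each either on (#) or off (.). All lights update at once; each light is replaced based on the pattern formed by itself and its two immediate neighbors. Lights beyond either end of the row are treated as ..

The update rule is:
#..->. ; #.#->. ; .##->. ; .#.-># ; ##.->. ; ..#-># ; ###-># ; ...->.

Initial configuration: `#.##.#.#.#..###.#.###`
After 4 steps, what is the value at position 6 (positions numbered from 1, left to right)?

step 1: #....#.#.#.#.#..#..#.
step 2: #...##.#.#.#.#.##.##.
step 3: #..#...#.#.#.#.......
step 4: #.##..##.#.#.#.......
position 6 holds .

.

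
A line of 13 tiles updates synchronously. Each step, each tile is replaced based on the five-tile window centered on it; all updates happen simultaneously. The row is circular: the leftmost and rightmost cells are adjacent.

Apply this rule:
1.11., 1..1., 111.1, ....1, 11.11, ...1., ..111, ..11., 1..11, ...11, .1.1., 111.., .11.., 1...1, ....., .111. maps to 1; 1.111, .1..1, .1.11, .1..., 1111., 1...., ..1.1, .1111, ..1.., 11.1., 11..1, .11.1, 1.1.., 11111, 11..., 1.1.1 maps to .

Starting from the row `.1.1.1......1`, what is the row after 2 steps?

.1.1..111..1.

1.1.1...1111.
.1.1..111..1.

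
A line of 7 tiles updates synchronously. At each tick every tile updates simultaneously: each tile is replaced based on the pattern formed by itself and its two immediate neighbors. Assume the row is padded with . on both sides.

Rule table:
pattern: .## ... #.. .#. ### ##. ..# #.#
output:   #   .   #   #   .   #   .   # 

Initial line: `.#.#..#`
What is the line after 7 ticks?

tick 1: .####.#
tick 2: .#..###
tick 3: .##.#.#
tick 4: .######
tick 5: .#....#
tick 6: .##...#
tick 7: .###..#

.###..#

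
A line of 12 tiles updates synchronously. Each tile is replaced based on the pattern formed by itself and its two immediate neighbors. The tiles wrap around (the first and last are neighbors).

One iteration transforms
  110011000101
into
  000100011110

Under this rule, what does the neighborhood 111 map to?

At position 0 the neighborhood is 111; the next row has 0 there.

0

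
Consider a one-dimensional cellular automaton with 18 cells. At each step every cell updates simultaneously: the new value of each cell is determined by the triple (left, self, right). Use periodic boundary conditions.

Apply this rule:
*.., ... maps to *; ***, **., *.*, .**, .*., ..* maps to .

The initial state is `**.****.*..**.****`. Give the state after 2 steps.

********..********

.........*........
********..********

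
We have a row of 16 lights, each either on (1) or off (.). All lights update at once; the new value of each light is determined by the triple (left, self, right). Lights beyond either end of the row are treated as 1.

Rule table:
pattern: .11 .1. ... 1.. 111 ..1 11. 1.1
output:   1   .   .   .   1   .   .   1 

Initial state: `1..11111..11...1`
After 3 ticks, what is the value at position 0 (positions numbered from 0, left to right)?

...1111...1....1
...111.........1
...11..........1
position 0 holds .

.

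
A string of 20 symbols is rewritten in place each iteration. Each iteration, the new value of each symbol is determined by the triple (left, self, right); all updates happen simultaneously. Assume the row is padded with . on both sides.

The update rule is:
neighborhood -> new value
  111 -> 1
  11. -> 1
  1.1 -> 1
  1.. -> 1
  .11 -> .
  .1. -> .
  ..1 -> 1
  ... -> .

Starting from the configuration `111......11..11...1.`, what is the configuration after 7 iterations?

.111....1.111.11.1.1
1.111..1.1.111.11.1.
.1.1111.1.1.111.11.1
1.1.1111.1.1.111.11.
.1.1.1111.1.1.111.11
1.1.1.1111.1.1.111.1
.1.1.1.1111.1.1.111.

.1.1.1.1111.1.1.111.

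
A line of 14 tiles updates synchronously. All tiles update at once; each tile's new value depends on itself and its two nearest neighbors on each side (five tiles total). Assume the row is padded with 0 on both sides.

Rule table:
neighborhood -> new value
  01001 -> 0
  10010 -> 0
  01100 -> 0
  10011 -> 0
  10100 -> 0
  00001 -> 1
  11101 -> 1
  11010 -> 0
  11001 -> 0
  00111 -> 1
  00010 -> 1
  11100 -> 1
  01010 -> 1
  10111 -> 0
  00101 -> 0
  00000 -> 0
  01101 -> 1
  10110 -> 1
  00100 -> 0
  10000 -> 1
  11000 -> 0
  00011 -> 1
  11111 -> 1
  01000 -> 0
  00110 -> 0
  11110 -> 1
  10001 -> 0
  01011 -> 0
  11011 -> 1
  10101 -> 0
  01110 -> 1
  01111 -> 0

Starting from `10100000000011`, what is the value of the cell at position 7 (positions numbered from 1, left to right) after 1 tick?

01001000001100
position 7 holds 0

0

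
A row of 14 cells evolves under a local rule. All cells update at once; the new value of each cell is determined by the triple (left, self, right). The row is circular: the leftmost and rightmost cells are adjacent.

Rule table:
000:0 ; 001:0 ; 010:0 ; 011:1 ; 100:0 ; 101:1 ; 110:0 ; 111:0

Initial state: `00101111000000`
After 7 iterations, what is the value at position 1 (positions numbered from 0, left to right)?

00011000000000
00010000000000
00000000000000
00000000000000  (fixed point — unchanged through iteration 7)
position 1 holds 0

0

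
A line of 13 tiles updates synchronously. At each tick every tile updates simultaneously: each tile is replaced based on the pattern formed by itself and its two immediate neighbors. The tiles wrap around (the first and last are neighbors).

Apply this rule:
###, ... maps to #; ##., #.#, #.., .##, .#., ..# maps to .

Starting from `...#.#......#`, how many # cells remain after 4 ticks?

tick 1: .#.....####..
tick 2: ...###..##..#
tick 3: .#..#........
tick 4: ......#######
count of #: 7

7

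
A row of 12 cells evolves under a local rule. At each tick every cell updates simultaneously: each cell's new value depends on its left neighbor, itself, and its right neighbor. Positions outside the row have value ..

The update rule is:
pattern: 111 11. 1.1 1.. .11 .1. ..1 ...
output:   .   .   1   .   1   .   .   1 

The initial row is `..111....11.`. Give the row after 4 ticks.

tick 1: 1.1...11.1..
tick 2: .1..1.1.1..1
tick 3: .....1.1....
tick 4: 1111..1..111

1111..1..111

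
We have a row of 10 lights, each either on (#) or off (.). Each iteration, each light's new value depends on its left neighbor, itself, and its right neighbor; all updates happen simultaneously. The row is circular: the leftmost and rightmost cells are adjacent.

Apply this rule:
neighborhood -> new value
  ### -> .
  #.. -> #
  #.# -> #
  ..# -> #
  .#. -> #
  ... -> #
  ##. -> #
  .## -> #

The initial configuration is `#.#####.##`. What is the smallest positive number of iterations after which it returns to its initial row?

iteration 1: ###...###.
iteration 2: #.#####.##

2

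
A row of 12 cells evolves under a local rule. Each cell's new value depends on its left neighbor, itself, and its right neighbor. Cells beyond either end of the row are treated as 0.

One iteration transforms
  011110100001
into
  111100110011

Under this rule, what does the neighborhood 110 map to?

0

At position 4 the neighborhood is 110; the next row has 0 there.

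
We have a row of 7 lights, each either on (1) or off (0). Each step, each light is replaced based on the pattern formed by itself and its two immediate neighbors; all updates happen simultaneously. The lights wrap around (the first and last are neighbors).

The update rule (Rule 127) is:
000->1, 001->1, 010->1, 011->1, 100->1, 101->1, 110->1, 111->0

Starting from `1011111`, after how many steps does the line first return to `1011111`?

1110000
1011111

2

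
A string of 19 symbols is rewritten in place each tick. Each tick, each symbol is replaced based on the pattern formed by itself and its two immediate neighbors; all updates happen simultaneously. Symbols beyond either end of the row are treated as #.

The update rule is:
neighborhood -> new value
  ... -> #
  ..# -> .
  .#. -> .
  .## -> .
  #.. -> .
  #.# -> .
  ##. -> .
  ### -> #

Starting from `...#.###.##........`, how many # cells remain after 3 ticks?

5

.#....#.....######.
...##...###..####..
.#....#..#....##...
count of #: 5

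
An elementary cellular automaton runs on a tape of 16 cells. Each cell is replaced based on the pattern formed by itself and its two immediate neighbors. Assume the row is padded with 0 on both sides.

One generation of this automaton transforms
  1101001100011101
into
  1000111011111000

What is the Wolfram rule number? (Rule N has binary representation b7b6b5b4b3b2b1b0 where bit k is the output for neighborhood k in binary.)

position 12: 111 → 1  (bit 7 = 1)
position 1: 110 → 0  (bit 6 = 0)
position 2: 101 → 0  (bit 5 = 0)
position 4: 100 → 1  (bit 4 = 1)
position 0: 011 → 1  (bit 3 = 1)
position 3: 010 → 0  (bit 2 = 0)
position 5: 001 → 1  (bit 1 = 1)
position 9: 000 → 1  (bit 0 = 1)
bits b7..b0 = 10011011 = 155

155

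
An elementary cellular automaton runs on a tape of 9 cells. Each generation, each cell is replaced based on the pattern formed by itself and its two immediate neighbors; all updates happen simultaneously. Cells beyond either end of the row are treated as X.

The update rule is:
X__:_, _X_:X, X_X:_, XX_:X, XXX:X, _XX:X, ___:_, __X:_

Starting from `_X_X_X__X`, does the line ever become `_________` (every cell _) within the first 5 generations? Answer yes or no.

_X_X_X__X  (fixed point — unchanged through generation 5)
generation 5 is _X_X_X__X, still not uniform _

no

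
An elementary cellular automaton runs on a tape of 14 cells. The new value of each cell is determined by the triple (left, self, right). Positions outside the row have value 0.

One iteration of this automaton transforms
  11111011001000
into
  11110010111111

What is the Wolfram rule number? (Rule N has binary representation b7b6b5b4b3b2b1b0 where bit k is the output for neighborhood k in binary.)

159

position 1: 111 → 1  (bit 7 = 1)
position 4: 110 → 0  (bit 6 = 0)
position 5: 101 → 0  (bit 5 = 0)
position 8: 100 → 1  (bit 4 = 1)
position 0: 011 → 1  (bit 3 = 1)
position 10: 010 → 1  (bit 2 = 1)
position 9: 001 → 1  (bit 1 = 1)
position 12: 000 → 1  (bit 0 = 1)
bits b7..b0 = 10011111 = 159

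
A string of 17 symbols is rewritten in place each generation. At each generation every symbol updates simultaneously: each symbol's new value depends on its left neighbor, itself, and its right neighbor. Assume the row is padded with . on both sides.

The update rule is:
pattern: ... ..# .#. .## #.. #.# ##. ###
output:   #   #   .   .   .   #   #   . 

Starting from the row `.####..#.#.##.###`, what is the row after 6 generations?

.#.##.##.#.#..#..

#...#.#.#.#.##..#
..##.#.#.#.#.#.#.
##.##.#.#.#.#.#..
.##.##.#.#.#.#..#
#.##.##.#.#.#..#.
.#.##.##.#.#..#..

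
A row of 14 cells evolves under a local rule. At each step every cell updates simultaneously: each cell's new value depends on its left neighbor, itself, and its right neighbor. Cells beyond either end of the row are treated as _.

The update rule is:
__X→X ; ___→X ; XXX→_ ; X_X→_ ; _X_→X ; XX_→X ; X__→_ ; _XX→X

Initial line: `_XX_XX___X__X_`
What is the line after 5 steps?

XXX_XX_XXX_XX_
X_X_XX_X_X_XX_
X_X_XX_X_X_XX_  (fixed point — unchanged through step 5)

X_X_XX_X_X_XX_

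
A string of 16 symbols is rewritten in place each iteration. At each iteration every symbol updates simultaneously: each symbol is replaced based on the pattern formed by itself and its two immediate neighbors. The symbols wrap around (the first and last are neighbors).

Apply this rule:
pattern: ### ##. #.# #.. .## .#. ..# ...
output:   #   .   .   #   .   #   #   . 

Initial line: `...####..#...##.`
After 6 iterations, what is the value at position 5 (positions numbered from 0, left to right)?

.

..#.##.####.#..#
###.....##..####
##.#...#..##.###
#..##.####....##
.##....##.#..#.#
...#..#...####.#
position 5 holds .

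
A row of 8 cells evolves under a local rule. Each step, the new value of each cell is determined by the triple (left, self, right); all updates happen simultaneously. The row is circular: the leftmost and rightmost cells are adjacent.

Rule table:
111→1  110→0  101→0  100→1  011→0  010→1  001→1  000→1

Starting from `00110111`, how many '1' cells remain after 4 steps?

2

step 1: 11000010
step 2: 00111110
step 3: 11011101
step 4: 10001000
count of 1: 2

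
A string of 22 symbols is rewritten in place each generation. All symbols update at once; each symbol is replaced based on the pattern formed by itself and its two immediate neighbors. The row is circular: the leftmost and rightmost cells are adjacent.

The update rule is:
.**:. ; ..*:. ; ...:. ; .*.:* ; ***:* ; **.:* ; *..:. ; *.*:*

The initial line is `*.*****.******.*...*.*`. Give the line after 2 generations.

**.*****.*******...**.
.**.*****.******....**

.**.*****.******....**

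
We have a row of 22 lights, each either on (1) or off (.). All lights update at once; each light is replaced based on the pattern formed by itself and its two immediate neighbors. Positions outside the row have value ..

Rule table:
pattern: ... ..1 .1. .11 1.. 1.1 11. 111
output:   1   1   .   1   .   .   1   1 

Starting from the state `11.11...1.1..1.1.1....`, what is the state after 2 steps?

11.11.11....1......111
11.11.11.111..11111111

11.11.11.111..11111111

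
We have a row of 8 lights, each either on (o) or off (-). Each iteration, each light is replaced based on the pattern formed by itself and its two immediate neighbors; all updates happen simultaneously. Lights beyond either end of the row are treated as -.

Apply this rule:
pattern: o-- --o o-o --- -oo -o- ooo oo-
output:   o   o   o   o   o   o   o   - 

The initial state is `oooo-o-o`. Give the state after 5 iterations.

oooo-oo-

ooo-oooo
oo-oooo-
o-oooo-o
ooooo-oo
oooo-oo-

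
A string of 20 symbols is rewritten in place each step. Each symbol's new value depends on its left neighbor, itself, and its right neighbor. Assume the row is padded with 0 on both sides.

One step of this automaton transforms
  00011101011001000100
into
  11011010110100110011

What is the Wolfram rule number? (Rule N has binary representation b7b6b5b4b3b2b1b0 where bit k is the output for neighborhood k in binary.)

185

position 4: 111 → 1  (bit 7 = 1)
position 5: 110 → 0  (bit 6 = 0)
position 6: 101 → 1  (bit 5 = 1)
position 11: 100 → 1  (bit 4 = 1)
position 3: 011 → 1  (bit 3 = 1)
position 7: 010 → 0  (bit 2 = 0)
position 2: 001 → 0  (bit 1 = 0)
position 0: 000 → 1  (bit 0 = 1)
bits b7..b0 = 10111001 = 185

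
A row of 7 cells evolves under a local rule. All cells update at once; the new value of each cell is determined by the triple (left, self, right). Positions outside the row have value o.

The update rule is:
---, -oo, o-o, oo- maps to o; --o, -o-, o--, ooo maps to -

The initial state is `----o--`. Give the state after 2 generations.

generation 1: -oo----
generation 2: ooo-oo-

ooo-oo-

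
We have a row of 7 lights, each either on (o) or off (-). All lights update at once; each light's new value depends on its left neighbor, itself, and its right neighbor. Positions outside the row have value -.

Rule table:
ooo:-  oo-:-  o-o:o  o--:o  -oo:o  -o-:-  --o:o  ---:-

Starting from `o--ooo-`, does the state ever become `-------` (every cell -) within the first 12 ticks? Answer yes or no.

no

tick 1: -ooo--o
tick 2: oo--oo-
tick 3: o-ooo-o
tick 4: -oo--o-
tick 5: oo-oo-o
tick 6: o-oo-o-
tick 7: -oo-o-o
tick 8: oo-o-o-
tick 9: o-o-o-o
tick 10: -o-o-o-
tick 11: o-o-o-o  (repeats tick 9; period 2)
tick 12: -o-o-o-
tick 12 is -o-o-o-, still not uniform -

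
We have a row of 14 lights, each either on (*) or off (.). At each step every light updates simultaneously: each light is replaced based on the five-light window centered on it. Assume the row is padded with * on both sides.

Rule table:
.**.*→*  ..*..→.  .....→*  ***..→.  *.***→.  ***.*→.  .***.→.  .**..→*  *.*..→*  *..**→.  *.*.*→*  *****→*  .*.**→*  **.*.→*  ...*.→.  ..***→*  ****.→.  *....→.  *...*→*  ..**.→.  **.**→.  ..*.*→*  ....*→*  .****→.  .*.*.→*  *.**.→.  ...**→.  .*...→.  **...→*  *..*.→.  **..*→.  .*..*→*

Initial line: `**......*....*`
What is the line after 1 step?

..*.***....*.*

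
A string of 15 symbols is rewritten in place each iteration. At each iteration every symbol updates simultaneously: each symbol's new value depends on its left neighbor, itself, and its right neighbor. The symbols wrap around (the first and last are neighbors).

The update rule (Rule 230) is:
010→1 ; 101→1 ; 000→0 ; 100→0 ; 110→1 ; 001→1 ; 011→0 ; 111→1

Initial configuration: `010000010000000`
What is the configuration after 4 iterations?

110101110000101

110000110000000
010001010000001
110011110000011
110101110000101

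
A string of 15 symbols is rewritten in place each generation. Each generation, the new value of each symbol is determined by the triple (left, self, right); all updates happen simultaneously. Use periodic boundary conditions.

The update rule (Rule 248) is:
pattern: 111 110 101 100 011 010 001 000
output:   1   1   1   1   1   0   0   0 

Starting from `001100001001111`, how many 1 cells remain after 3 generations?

101110000101111
111111000011111
111111100011111
count of 1: 12

12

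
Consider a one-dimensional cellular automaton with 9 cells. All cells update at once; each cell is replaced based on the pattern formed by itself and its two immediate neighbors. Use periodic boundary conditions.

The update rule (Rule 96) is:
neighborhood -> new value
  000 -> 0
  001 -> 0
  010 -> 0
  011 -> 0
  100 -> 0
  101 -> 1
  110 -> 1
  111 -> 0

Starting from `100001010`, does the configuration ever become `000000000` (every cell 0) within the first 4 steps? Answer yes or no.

000000101
000000010
000000000
all cells are 0 at step 3

yes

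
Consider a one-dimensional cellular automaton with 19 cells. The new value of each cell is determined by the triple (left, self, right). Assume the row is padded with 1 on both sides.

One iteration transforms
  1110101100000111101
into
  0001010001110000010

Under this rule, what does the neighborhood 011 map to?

At position 6 the neighborhood is 011; the next row has 0 there.

0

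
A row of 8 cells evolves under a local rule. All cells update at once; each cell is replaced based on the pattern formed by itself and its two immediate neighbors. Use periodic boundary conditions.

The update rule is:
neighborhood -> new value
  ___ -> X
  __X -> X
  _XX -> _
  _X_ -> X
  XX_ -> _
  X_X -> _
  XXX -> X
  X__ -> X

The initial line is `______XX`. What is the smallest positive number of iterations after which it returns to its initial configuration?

6

XXXXXX__
_XXXX_XX
__XX____
XX__XXXX
X_XX_XXX
______XX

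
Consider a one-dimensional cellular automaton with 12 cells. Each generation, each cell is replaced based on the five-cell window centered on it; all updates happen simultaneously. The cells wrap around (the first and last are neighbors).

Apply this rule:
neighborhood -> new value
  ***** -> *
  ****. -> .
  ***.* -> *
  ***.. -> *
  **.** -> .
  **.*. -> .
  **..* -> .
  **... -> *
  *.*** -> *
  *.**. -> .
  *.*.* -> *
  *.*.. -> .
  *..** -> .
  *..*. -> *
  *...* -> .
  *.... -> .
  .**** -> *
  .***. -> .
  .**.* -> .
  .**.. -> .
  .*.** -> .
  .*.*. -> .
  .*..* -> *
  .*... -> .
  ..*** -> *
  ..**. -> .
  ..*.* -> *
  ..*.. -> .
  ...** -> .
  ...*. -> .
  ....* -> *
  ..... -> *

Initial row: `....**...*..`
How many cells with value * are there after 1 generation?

4

***...*.....
count of *: 4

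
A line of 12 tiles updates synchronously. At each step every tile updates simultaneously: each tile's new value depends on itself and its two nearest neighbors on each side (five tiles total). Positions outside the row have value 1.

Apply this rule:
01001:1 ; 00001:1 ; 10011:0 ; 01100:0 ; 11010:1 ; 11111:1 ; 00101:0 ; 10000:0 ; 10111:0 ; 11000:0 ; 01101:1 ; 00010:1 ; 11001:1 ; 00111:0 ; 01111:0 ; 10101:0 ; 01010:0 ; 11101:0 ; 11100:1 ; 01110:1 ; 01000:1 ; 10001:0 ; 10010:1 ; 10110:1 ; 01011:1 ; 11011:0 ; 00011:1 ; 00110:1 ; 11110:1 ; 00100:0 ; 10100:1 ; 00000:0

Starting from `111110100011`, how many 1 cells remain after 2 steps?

111101110100
111000101110
count of 1: 7

7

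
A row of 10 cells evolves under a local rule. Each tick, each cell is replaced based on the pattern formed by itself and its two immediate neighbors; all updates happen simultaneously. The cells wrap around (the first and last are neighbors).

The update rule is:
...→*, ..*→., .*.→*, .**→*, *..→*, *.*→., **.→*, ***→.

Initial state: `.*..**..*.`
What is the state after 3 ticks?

.**.***.**
.**.*.*.**
.**.*.*.**

.**.*.*.**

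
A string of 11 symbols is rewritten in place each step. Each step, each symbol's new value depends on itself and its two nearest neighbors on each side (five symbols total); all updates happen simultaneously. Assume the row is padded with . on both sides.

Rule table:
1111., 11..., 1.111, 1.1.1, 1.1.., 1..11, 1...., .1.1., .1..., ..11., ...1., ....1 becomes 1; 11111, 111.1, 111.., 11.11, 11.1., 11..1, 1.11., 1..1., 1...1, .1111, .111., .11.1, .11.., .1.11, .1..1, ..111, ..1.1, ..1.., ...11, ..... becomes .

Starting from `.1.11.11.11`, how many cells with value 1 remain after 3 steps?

3

1..........
.11........
.1.11......
count of 1: 3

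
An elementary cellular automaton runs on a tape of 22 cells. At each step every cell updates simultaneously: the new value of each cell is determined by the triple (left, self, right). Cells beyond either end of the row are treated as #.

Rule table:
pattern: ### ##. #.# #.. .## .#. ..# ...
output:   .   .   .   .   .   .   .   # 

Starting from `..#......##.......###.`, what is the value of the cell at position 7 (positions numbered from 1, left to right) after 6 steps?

.

step 1: ....####....#####.....
step 2: .##......##.......###.
step 3: ....####....#####.....  (repeats step 1; period 2)
step 6: .##......##.......###.
position 7 holds .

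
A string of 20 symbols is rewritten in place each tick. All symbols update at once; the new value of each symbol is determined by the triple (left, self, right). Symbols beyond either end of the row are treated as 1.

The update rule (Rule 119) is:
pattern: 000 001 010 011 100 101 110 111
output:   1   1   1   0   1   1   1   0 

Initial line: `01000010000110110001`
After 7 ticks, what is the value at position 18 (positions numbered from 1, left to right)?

0

tick 1: 11111111111011011110
tick 2: 00000000001101100011
tick 3: 11111111110110111100
tick 4: 00000000011011000111
tick 5: 11111111101101111000
tick 6: 00000000110110001111
tick 7: 11111111011011110000
position 18 holds 0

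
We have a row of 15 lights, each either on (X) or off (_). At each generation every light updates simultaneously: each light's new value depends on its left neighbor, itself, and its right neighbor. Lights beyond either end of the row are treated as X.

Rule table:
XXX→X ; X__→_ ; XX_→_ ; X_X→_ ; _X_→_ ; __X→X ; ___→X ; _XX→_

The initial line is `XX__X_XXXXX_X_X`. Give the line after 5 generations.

_XX__X_XX__XX_X

X__X___XXX_____
__X__XX_X__XXXX
_X__X_____X_XXX
___X__XXXX___XX
_XX__X_XX__XX_X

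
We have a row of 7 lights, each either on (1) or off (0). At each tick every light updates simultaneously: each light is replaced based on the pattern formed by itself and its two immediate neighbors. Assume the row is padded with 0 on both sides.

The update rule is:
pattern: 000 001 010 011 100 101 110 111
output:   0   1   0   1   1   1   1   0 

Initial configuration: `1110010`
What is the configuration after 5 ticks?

1011101
0110110
1111111
1000001
0100010

0100010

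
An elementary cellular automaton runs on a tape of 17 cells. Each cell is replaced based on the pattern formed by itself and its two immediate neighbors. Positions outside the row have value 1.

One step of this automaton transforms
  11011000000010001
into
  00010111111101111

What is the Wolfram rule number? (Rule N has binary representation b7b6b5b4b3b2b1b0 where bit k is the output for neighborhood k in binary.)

position 0: 111 → 0  (bit 7 = 0)
position 1: 110 → 0  (bit 6 = 0)
position 2: 101 → 0  (bit 5 = 0)
position 5: 100 → 1  (bit 4 = 1)
position 3: 011 → 1  (bit 3 = 1)
position 12: 010 → 0  (bit 2 = 0)
position 11: 001 → 1  (bit 1 = 1)
position 6: 000 → 1  (bit 0 = 1)
bits b7..b0 = 00011011 = 27

27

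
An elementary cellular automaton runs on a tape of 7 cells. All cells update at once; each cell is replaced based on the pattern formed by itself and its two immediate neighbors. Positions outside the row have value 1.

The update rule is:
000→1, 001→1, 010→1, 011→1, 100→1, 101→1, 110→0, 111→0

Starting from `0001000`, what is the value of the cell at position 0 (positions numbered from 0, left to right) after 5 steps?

1111111
0000000
1111111  (repeats step 1; period 2)
step 5: 1111111
position 0 holds 1

1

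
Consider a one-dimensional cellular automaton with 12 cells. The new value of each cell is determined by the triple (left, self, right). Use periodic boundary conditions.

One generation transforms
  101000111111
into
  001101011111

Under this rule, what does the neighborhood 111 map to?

At position 7 the neighborhood is 111; the next row has 1 there.

1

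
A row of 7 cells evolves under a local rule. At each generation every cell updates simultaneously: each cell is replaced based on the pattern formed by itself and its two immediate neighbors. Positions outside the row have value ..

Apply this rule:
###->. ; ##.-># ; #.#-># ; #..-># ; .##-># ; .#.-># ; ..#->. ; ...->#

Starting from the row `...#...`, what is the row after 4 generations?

##.####

##.####
####..#
#..##.#
##.####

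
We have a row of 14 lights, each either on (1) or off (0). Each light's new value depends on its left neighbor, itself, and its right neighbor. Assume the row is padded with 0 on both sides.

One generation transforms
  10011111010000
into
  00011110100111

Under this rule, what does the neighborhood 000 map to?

1

At position 11 the neighborhood is 000; the next row has 1 there.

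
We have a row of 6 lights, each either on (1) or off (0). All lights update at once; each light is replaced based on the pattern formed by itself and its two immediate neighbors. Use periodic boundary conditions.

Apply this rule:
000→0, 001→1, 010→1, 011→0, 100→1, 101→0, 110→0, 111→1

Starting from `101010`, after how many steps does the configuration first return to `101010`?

1

101010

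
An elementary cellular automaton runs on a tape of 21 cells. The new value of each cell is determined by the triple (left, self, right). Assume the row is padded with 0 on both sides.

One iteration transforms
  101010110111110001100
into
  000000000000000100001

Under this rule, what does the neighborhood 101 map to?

0

At position 1 the neighborhood is 101; the next row has 0 there.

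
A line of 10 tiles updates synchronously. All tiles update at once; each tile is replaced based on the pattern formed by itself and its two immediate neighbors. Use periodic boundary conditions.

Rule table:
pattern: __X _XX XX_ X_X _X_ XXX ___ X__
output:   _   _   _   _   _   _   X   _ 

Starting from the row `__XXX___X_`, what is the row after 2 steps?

step 1: X_____X___
step 2: __XXX___X_

__XXX___X_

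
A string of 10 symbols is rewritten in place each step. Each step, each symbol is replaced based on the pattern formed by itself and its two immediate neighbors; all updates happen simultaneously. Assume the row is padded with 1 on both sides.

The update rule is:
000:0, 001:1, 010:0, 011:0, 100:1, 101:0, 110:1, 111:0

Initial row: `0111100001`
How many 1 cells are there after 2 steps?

step 1: 0000110010
step 2: 1001011100
count of 1: 5

5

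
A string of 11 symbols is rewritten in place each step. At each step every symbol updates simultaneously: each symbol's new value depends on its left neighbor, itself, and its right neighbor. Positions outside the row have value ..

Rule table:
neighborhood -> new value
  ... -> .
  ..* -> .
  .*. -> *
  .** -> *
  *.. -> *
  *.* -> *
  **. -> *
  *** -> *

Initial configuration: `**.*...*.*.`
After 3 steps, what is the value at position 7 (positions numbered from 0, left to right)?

*

*****..****
******.****
***********
position 7 holds *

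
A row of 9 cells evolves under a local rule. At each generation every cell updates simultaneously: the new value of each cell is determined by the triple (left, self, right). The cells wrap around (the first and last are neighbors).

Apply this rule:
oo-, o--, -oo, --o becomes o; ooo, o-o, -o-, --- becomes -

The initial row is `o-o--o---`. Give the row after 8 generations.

---oo-o-o

generation 1: ---oo-o-o
generation 2: o-ooo----
generation 3: --o-oo--o
generation 4: oo--oooo-
generation 5: ooooo--o-
generation 6: o---ooo--
generation 7: -o-oo-ooo
generation 8: ---oo-o-o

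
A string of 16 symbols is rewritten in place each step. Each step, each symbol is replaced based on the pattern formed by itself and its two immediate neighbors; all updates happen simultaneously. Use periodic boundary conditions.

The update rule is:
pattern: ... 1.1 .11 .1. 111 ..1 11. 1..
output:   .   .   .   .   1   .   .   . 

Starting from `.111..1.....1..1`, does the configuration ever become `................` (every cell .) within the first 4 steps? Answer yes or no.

..1.............
................
all cells are . at step 2

yes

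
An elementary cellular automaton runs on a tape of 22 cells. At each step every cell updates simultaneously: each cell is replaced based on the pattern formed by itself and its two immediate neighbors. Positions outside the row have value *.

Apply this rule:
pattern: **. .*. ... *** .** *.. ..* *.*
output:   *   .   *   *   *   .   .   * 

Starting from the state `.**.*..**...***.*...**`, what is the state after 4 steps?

****...**.*.****..*.**
****.*.***.*****...***
*****.**********.*.***
*****************.****

*****************.****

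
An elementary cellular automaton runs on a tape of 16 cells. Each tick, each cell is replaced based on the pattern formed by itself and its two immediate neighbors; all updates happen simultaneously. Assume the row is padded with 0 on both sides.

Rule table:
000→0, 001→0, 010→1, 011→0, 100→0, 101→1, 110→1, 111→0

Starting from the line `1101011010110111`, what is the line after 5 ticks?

tick 1: 0111101111011001
tick 2: 0000110001101001
tick 3: 0000010000111001
tick 4: 0000010000001001
tick 5: 0000010000001001

0000010000001001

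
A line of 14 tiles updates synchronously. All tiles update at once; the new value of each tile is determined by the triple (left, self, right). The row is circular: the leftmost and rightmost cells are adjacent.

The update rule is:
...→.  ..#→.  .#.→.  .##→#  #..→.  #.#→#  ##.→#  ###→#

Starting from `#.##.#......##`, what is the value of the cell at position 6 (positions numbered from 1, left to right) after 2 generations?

.

#####.......##
#####.......##
position 6 holds .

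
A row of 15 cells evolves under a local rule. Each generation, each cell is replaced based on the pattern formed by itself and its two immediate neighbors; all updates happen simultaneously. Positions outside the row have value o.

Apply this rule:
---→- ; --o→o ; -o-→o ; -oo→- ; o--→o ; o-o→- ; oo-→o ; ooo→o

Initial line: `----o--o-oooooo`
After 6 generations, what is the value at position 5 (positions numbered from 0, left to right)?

generation 1: o--ooooo--ooooo
generation 2: ooo-oooooo-oooo
generation 3: ooo--ooooo--ooo
generation 4: ooooo-oooooo-oo
generation 5: ooooo--ooooo--o
generation 6: ooooooo-oooooo-
position 5 holds o

o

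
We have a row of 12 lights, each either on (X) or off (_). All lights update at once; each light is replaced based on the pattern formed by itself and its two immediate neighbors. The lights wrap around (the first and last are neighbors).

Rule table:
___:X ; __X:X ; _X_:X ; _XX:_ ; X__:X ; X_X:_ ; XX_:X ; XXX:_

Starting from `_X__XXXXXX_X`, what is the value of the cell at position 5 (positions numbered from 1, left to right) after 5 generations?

_

_XXX_____X_X
___XXXXXXX_X
XXX______X_X
__XXXXXXXX__
XX_______XXX
position 5 holds _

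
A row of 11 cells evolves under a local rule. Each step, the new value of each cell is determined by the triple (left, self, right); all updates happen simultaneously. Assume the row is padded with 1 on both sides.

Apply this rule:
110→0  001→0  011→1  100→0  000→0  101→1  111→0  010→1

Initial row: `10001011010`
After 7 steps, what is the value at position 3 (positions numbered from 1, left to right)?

0

00001110111
00001001100
00001001000
00001001000  (fixed point — unchanged through step 7)
position 3 holds 0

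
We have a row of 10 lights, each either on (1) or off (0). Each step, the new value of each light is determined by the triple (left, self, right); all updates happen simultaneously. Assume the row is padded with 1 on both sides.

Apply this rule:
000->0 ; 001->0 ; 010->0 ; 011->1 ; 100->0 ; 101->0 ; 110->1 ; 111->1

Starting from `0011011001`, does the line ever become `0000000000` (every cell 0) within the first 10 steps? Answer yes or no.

0011011001  (fixed point — unchanged through step 10)
step 10 is 0011011001, still not uniform 0

no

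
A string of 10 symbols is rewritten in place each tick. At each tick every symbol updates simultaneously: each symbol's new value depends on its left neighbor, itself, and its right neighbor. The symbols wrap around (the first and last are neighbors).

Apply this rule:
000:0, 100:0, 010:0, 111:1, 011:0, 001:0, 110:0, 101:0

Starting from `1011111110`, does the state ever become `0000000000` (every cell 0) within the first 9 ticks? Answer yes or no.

tick 1: 0001111100
tick 2: 0000111000
tick 3: 0000010000
tick 4: 0000000000
all cells are 0 at tick 4

yes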